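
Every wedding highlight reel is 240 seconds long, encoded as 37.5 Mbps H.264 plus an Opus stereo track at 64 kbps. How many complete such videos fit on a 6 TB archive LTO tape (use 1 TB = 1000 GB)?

Audio: 64 kbps = 0.064 Mbps.
Total bitrate: 37.564 Mbps.
Per item: 37.564 Mbps × 240 s = 9,015 Mb = 1,127 MB.
Capacity: 6 TB = 48,000,000 Mb; 5324.25 items → 5324 complete.

5324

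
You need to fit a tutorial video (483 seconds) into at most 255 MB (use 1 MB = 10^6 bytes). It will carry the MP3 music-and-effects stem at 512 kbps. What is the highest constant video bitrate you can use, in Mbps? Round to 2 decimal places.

Budget: 255 MB = 2040.0 Mb.
Total bitrate budget: 2040.0 Mb / 483 s = 4.224 Mbps.
Audio: 512 kbps = 0.512 Mbps.
Video: 4.224 − 0.512 = 3.712 Mbps.

3.71 Mbps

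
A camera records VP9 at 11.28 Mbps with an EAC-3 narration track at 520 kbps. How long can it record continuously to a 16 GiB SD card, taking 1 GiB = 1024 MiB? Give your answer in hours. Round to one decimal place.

Audio: 520 kbps = 0.520 Mbps.
Total bitrate: 11.28 + 0.520 = 11.800 Mbps.
Capacity: 16 GiB = 137,439 Mb.
Recording time: 137,439 / 11.800 = 11,647 s ≈ 3.24 hours.

3.2 hours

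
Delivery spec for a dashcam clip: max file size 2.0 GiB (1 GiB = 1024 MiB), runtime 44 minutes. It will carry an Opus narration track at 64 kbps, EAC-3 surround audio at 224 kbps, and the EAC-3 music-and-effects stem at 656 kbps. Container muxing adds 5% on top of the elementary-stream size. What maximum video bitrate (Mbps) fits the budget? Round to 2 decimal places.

5.25 Mbps

Budget: 2.0 GiB = 17179.9 Mb.
Stream payload after overhead: 17179.9 / 1.05 = 16361.8 Mb.
44 min = 2640 s
Total bitrate budget: 16361.8 Mb / 2640 s = 6.198 Mbps.
Audio total: 64 + 224 + 656 = 944 kbps = 0.944 Mbps.
Video: 6.198 − 0.944 = 5.254 Mbps.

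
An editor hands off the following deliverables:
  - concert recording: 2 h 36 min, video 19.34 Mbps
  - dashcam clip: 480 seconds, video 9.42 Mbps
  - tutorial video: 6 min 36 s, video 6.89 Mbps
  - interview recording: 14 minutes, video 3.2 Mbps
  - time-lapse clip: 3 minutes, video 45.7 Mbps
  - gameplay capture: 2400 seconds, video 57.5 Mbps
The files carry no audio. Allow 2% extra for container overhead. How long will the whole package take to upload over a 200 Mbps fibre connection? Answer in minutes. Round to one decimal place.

concert recording: 19.340 Mbps × 9360 s × 1.02 = 184642.8 Mb
dashcam clip: 9.420 Mbps × 480 s × 1.02 = 4612.0 Mb
tutorial video: 6.890 Mbps × 396 s × 1.02 = 2783.0 Mb
interview recording: 3.200 Mbps × 840 s × 1.02 = 2741.8 Mb
time-lapse clip: 45.700 Mbps × 180 s × 1.02 = 8390.5 Mb
gameplay capture: 57.500 Mbps × 2400 s × 1.02 = 140760.0 Mb
Total: 343930.2 Mb = 42991.3 MB.
At 200 Mbps: 343930.2 / 200 = 1720 s ≈ 28.7 minutes.

28.7 minutes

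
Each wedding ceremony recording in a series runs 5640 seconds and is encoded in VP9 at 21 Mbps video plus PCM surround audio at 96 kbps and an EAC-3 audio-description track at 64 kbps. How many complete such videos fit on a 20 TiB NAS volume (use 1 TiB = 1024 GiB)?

1474

Audio total: 96 + 64 = 160 kbps = 0.160 Mbps.
Total bitrate: 21.160 Mbps.
Per item: 21.160 Mbps × 5640 s = 119,342 Mb = 14,918 MB.
Capacity: 20 TiB = 175,921,860 Mb; 1474.09 items → 1474 complete.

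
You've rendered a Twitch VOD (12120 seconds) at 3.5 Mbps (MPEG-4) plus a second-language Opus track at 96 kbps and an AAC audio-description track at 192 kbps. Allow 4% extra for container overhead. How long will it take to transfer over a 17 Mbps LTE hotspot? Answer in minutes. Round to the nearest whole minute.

47 minutes

Audio total: 96 + 192 = 288 kbps = 0.288 Mbps.
Total bitrate: 3.788 Mbps.
File: 3.788 Mbps × 12120 s = 45910.6 Mb.
With 4% container overhead: ×1.04. → 47747.0 Mb.
At 17 Mbps: 47747.0 / 17 = 2808.6 s ≈ 46.8 minutes.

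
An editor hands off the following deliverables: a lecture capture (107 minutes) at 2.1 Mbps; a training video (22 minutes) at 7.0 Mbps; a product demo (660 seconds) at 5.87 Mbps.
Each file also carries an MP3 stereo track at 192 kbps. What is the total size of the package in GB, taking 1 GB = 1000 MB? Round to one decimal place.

3.5 GB

Audio: 192 kbps = 0.192 Mbps.
lecture capture: 2.292 Mbps × 6420 s = 14714.6 Mb
training video: 7.192 Mbps × 1320 s = 9493.4 Mb
product demo: 6.062 Mbps × 660 s = 4000.9 Mb
Total: 28209.0 Mb = 3526.1 MB.
= 3.526 GB.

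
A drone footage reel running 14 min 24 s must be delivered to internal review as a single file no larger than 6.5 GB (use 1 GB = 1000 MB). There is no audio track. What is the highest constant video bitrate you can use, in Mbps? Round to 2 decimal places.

Budget: 6.5 GB = 52000.0 Mb.
14 min 24 s = 864 s
Total bitrate budget: 52000.0 Mb / 864 s = 60.185 Mbps.

60.19 Mbps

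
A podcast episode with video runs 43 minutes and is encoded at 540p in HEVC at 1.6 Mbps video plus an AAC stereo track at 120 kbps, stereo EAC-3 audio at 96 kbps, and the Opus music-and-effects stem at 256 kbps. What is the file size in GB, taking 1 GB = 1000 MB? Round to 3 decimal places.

0.668 GB

43 min = 2580 s
Audio total: 120 + 96 + 256 = 472 kbps = 0.472 Mbps.
Total bitrate: 1.6 + 0.472 = 2.072 Mbps.
Stream data: 2.072 Mbps × 2580 s = 5345.8 Mb.
5,346 Mb ÷ 8 = 668.2 MB → 0.6682 GB.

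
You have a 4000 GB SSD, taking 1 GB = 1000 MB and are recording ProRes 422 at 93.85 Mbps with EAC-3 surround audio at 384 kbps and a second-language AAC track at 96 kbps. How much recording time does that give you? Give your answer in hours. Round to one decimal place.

94.2 hours

Audio total: 384 + 96 = 480 kbps = 0.480 Mbps.
Total bitrate: 93.85 + 0.480 = 94.330 Mbps.
Capacity: 4000 GB = 32,000,000 Mb.
Recording time: 32,000,000 / 94.330 = 339,235 s ≈ 94.2 hours.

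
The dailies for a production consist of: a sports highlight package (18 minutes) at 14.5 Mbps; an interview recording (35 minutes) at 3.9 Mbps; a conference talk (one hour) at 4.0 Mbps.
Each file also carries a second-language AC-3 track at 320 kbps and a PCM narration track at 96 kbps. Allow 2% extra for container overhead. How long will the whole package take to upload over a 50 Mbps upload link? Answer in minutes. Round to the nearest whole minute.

Audio total: 320 + 96 = 416 kbps = 0.416 Mbps.
sports highlight package: 14.916 Mbps × 1080 s × 1.02 = 16431.5 Mb
interview recording: 4.316 Mbps × 2100 s × 1.02 = 9244.9 Mb
conference talk: 4.416 Mbps × 3600 s × 1.02 = 16215.6 Mb
Total: 41891.9 Mb = 5236.5 MB.
At 50 Mbps: 41891.9 / 50 = 838 s ≈ 14 minutes.

14 minutes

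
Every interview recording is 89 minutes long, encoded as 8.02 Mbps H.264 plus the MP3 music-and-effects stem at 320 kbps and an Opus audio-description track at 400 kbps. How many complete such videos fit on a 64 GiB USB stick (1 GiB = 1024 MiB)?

11

89 min = 5340 s
Audio total: 320 + 400 = 720 kbps = 0.720 Mbps.
Total bitrate: 8.740 Mbps.
Per item: 8.740 Mbps × 5340 s = 46,672 Mb = 5,834 MB.
Capacity: 64 GiB = 549,756 Mb; 11.78 items → 11 complete.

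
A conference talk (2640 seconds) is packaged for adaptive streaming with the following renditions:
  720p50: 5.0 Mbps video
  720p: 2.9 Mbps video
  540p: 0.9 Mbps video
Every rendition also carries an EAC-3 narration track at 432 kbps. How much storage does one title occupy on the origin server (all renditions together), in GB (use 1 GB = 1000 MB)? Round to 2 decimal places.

3.33 GB

Audio: 432 kbps = 0.432 Mbps.
Sum of rendition bitrates: (5.0+0.432) + (2.9+0.432) + (0.9+0.432) = 10.096 Mbps.
× 2640 s = 26,653 Mb = 3,332 MB = 3.332 GB.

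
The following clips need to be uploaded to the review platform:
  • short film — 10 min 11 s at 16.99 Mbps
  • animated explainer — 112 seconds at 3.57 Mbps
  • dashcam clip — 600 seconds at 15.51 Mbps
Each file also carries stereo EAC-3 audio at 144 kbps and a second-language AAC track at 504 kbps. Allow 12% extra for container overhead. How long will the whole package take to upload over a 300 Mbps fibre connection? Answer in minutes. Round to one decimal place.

Audio total: 144 + 504 = 648 kbps = 0.648 Mbps.
short film: 17.638 Mbps × 611 s × 1.12 = 12070.0 Mb
animated explainer: 4.218 Mbps × 112 s × 1.12 = 529.1 Mb
dashcam clip: 16.158 Mbps × 600 s × 1.12 = 10858.2 Mb
Total: 23457.3 Mb = 2932.2 MB.
At 300 Mbps: 23457.3 / 300 = 78 s ≈ 1.3 minutes.

1.3 minutes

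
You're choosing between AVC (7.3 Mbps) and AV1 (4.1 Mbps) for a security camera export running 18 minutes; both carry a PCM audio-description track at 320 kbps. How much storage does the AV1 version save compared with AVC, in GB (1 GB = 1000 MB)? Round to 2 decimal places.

0.43 GB

18 min = 1080 s
Audio: 320 kbps = 0.320 Mbps.
AVC: 7.620 Mbps × 1080 s = 8229.6 Mb = 1.029 GB.
AV1: 4.420 Mbps × 1080 s = 4773.6 Mb = 0.597 GB.
Saving: 1.029 − 0.597 = 0.432 GB.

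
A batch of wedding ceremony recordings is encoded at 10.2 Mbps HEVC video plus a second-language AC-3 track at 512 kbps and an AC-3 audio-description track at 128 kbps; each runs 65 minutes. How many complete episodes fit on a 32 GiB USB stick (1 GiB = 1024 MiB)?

6

65 min = 3900 s
Audio total: 512 + 128 = 640 kbps = 0.640 Mbps.
Total bitrate: 10.840 Mbps.
Per item: 10.840 Mbps × 3900 s = 42,276 Mb = 5,284 MB.
Capacity: 32 GiB = 274,878 Mb; 6.50 items → 6 complete.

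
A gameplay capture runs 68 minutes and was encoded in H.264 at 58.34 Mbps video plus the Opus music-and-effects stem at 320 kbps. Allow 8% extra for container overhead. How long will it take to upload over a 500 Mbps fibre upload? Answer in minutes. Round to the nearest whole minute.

9 minutes

68 min = 4080 s
Audio: 320 kbps = 0.320 Mbps.
Total bitrate: 58.660 Mbps.
File: 58.660 Mbps × 4080 s = 239332.8 Mb.
With 8% container overhead: ×1.08. → 258479.4 Mb.
At 500 Mbps: 258479.4 / 500 = 517.0 s ≈ 8.62 minutes.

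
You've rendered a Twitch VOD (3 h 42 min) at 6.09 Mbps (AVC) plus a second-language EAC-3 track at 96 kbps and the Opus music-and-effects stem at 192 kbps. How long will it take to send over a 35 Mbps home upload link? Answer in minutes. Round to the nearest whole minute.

3 h 42 min = 222 min = 13320 s
Audio total: 96 + 192 = 288 kbps = 0.288 Mbps.
Total bitrate: 6.378 Mbps.
File: 6.378 Mbps × 13320 s = 84955.0 Mb.
At 35 Mbps: 84955.0 / 35 = 2427.3 s ≈ 40.5 minutes.

40 minutes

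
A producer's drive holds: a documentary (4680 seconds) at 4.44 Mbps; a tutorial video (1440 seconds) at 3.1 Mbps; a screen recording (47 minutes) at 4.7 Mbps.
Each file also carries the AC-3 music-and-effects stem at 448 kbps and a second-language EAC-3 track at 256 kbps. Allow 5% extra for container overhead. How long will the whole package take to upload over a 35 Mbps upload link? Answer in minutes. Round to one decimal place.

22.4 minutes

Audio total: 448 + 256 = 704 kbps = 0.704 Mbps.
documentary: 5.144 Mbps × 4680 s × 1.05 = 25277.6 Mb
tutorial video: 3.804 Mbps × 1440 s × 1.05 = 5751.6 Mb
screen recording: 5.404 Mbps × 2820 s × 1.05 = 16001.2 Mb
Total: 47030.5 Mb = 5878.8 MB.
At 35 Mbps: 47030.5 / 35 = 1344 s ≈ 22.4 minutes.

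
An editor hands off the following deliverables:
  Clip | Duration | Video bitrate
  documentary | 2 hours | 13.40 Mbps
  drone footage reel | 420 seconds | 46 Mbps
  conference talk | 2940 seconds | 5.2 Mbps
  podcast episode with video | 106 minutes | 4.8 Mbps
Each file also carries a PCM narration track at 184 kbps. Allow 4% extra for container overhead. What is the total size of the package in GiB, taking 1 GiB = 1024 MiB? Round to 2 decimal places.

Audio: 184 kbps = 0.184 Mbps.
documentary: 13.584 Mbps × 7200 s × 1.04 = 101717.0 Mb
drone footage reel: 46.184 Mbps × 420 s × 1.04 = 20173.2 Mb
conference talk: 5.384 Mbps × 2940 s × 1.04 = 16462.1 Mb
podcast episode with video: 4.984 Mbps × 6360 s × 1.04 = 32966.2 Mb
Total: 171318.5 Mb = 21414.8 MB.
= 19.94 GiB.

19.94 GiB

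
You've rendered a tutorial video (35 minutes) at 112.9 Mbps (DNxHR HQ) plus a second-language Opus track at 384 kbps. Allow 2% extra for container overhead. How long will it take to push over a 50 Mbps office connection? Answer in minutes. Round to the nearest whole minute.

35 min = 2100 s
Audio: 384 kbps = 0.384 Mbps.
Total bitrate: 113.284 Mbps.
File: 113.284 Mbps × 2100 s = 237896.4 Mb.
With 2% container overhead: ×1.02. → 242654.3 Mb.
At 50 Mbps: 242654.3 / 50 = 4853.1 s ≈ 80.9 minutes.

81 minutes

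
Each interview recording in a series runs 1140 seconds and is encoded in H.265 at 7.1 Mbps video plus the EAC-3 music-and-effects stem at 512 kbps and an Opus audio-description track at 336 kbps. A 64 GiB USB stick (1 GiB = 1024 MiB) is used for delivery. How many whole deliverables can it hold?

Audio total: 512 + 336 = 848 kbps = 0.848 Mbps.
Total bitrate: 7.948 Mbps.
Per item: 7.948 Mbps × 1140 s = 9,061 Mb = 1,133 MB.
Capacity: 64 GiB = 549,756 Mb; 60.67 items → 60 complete.

60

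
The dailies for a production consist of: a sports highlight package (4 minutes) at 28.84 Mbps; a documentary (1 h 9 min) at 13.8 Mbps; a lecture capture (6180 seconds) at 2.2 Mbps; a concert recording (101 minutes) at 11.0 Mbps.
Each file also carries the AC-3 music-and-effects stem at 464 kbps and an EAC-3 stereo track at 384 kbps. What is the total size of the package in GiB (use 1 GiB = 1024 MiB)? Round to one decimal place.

Audio total: 464 + 384 = 848 kbps = 0.848 Mbps.
sports highlight package: 29.688 Mbps × 240 s = 7125.1 Mb
documentary: 14.648 Mbps × 4140 s = 60642.7 Mb
lecture capture: 3.048 Mbps × 6180 s = 18836.6 Mb
concert recording: 11.848 Mbps × 6060 s = 71798.9 Mb
Total: 158403.4 Mb = 19800.4 MB.
= 18.44 GiB.

18.4 GiB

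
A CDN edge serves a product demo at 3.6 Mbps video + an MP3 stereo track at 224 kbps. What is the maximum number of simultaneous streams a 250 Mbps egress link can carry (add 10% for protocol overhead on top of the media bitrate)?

59

Audio: 224 kbps = 0.224 Mbps.
Per-viewer media rate: 3.824 Mbps.
On the wire with 10% overhead: 4.206 Mbps.
250 Mbps = 250.0 Mbps; 250.0 / 4.206 = 59.43 → 59 viewers.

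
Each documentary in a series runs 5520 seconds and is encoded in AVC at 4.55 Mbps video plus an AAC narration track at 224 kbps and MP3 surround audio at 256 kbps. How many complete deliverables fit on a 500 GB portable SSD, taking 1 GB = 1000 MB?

Audio total: 224 + 256 = 480 kbps = 0.480 Mbps.
Total bitrate: 5.030 Mbps.
Per item: 5.030 Mbps × 5520 s = 27,766 Mb = 3,471 MB.
Capacity: 500 GB = 4,000,000 Mb; 144.06 items → 144 complete.

144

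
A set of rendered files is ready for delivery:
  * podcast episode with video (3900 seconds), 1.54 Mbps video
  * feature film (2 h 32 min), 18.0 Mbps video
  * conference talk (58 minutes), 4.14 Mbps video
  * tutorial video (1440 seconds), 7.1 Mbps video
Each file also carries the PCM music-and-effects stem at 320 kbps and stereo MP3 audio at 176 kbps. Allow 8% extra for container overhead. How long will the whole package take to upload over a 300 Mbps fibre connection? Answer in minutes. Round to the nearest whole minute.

12 minutes

Audio total: 320 + 176 = 496 kbps = 0.496 Mbps.
podcast episode with video: 2.036 Mbps × 3900 s × 1.08 = 8575.6 Mb
feature film: 18.496 Mbps × 9120 s × 1.08 = 182178.2 Mb
conference talk: 4.636 Mbps × 3480 s × 1.08 = 17423.9 Mb
tutorial video: 7.596 Mbps × 1440 s × 1.08 = 11813.3 Mb
Total: 219991.1 Mb = 27498.9 MB.
At 300 Mbps: 219991.1 / 300 = 733 s ≈ 12.2 minutes.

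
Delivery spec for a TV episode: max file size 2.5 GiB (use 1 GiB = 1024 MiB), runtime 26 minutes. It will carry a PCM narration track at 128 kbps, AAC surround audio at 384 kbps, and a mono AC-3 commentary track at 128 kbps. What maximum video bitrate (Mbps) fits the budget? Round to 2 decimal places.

13.13 Mbps

Budget: 2.5 GiB = 21474.8 Mb.
26 min = 1560 s
Total bitrate budget: 21474.8 Mb / 1560 s = 13.766 Mbps.
Audio total: 128 + 384 + 128 = 640 kbps = 0.640 Mbps.
Video: 13.766 − 0.640 = 13.126 Mbps.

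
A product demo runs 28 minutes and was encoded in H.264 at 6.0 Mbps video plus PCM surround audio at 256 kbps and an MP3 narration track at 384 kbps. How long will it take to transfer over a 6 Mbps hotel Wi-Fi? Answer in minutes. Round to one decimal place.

31.0 minutes

28 min = 1680 s
Audio total: 256 + 384 = 640 kbps = 0.640 Mbps.
Total bitrate: 6.640 Mbps.
File: 6.640 Mbps × 1680 s = 11155.2 Mb.
At 6 Mbps: 11155.2 / 6 = 1859.2 s ≈ 31 minutes.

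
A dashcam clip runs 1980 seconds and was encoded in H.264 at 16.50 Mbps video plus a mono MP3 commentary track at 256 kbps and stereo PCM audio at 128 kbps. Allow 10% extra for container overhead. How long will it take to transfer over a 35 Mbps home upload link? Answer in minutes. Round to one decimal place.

17.5 minutes

Audio total: 256 + 128 = 384 kbps = 0.384 Mbps.
Total bitrate: 16.884 Mbps.
File: 16.884 Mbps × 1980 s = 33430.3 Mb.
With 10% container overhead: ×1.10. → 36773.4 Mb.
At 35 Mbps: 36773.4 / 35 = 1050.7 s ≈ 17.5 minutes.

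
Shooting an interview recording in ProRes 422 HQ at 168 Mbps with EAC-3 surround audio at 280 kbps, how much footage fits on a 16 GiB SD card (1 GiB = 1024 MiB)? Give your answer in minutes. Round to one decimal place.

Audio: 280 kbps = 0.280 Mbps.
Total bitrate: 168 + 0.280 = 168.280 Mbps.
Capacity: 16 GiB = 137,439 Mb.
Recording time: 137,439 / 168.280 = 816.7 s ≈ 13.6 minutes.

13.6 minutes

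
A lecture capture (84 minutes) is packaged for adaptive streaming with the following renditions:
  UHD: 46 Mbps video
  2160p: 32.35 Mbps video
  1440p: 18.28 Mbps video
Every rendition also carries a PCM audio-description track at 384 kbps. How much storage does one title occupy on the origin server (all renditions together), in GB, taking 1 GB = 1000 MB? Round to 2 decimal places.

84 min = 5040 s
Audio: 384 kbps = 0.384 Mbps.
Sum of rendition bitrates: (46+0.384) + (32.35+0.384) + (18.28+0.384) = 97.782 Mbps.
× 5040 s = 492,821 Mb = 61,603 MB = 61.60 GB.

61.60 GB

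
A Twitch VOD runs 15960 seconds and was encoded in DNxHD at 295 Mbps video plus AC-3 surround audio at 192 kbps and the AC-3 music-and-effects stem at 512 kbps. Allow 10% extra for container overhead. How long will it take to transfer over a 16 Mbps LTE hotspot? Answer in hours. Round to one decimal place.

Audio total: 192 + 512 = 704 kbps = 0.704 Mbps.
Total bitrate: 295.704 Mbps.
File: 295.704 Mbps × 15960 s = 4719435.8 Mb.
With 10% container overhead: ×1.10. → 5191379.4 Mb.
At 16 Mbps: 5191379.4 / 16 = 324461.2 s ≈ 90.1 hours.

90.1 hours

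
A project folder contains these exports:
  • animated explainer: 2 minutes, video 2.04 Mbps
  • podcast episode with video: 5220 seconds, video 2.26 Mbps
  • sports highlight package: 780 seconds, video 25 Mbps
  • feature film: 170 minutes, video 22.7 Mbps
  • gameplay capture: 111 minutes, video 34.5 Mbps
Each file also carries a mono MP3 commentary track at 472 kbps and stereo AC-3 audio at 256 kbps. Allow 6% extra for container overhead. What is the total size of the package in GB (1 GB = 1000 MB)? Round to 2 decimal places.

67.52 GB

Audio total: 472 + 256 = 728 kbps = 0.728 Mbps.
animated explainer: 2.768 Mbps × 120 s × 1.06 = 352.1 Mb
podcast episode with video: 2.988 Mbps × 5220 s × 1.06 = 16533.2 Mb
sports highlight package: 25.728 Mbps × 780 s × 1.06 = 21271.9 Mb
feature film: 23.428 Mbps × 10200 s × 1.06 = 253303.5 Mb
gameplay capture: 35.228 Mbps × 6660 s × 1.06 = 248695.6 Mb
Total: 540156.3 Mb = 67519.5 MB.
= 67.52 GB.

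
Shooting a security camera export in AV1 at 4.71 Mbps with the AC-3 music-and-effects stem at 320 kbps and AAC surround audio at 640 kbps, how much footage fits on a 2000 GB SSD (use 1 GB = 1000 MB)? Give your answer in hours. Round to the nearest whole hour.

784 hours

Audio total: 320 + 640 = 960 kbps = 0.960 Mbps.
Total bitrate: 4.71 + 0.960 = 5.670 Mbps.
Capacity: 2000 GB = 16,000,000 Mb.
Recording time: 16,000,000 / 5.670 = 2,821,869 s ≈ 784 hours.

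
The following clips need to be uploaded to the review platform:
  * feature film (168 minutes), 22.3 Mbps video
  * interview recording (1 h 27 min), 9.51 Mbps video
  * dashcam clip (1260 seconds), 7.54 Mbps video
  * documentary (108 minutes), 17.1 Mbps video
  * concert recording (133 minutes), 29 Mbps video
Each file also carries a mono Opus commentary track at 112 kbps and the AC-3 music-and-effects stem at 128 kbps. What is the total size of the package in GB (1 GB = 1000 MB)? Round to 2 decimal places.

Audio total: 112 + 128 = 240 kbps = 0.240 Mbps.
feature film: 22.540 Mbps × 10080 s = 227203.2 Mb
interview recording: 9.750 Mbps × 5220 s = 50895.0 Mb
dashcam clip: 7.780 Mbps × 1260 s = 9802.8 Mb
documentary: 17.340 Mbps × 6480 s = 112363.2 Mb
concert recording: 29.240 Mbps × 7980 s = 233335.2 Mb
Total: 633599.4 Mb = 79199.9 MB.
= 79.20 GB.

79.20 GB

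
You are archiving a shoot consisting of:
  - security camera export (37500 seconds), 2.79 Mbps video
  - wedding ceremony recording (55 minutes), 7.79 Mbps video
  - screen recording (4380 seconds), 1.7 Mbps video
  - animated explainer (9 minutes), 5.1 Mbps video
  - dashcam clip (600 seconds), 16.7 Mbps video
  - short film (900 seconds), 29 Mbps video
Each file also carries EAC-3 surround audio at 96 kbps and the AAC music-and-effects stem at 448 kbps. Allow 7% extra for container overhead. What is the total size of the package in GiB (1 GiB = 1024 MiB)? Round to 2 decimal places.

Audio total: 96 + 448 = 544 kbps = 0.544 Mbps.
security camera export: 3.334 Mbps × 37500 s × 1.07 = 133776.8 Mb
wedding ceremony recording: 8.334 Mbps × 3300 s × 1.07 = 29427.4 Mb
screen recording: 2.244 Mbps × 4380 s × 1.07 = 10516.7 Mb
animated explainer: 5.644 Mbps × 540 s × 1.07 = 3261.1 Mb
dashcam clip: 17.244 Mbps × 600 s × 1.07 = 11070.6 Mb
short film: 29.544 Mbps × 900 s × 1.07 = 28450.9 Mb
Total: 216503.5 Mb = 27062.9 MB.
= 25.20 GiB.

25.20 GiB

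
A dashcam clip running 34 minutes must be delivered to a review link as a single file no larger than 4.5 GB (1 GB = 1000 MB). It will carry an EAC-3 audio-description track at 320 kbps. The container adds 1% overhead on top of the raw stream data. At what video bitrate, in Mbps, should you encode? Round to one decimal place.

Budget: 4.5 GB = 36000.0 Mb.
Stream payload after overhead: 36000.0 / 1.01 = 35643.6 Mb.
34 min = 2040 s
Total bitrate budget: 35643.6 Mb / 2040 s = 17.472 Mbps.
Audio: 320 kbps = 0.320 Mbps.
Video: 17.472 − 0.320 = 17.152 Mbps.

17.2 Mbps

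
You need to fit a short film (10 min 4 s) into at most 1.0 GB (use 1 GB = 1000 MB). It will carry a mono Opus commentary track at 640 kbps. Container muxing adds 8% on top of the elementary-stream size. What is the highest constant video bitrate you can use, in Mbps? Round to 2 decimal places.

Budget: 1.0 GB = 8000.0 Mb.
Stream payload after overhead: 8000.0 / 1.08 = 7407.4 Mb.
10 min 4 s = 604 s
Total bitrate budget: 7407.4 Mb / 604 s = 12.264 Mbps.
Audio: 640 kbps = 0.640 Mbps.
Video: 12.264 − 0.640 = 11.624 Mbps.

11.62 Mbps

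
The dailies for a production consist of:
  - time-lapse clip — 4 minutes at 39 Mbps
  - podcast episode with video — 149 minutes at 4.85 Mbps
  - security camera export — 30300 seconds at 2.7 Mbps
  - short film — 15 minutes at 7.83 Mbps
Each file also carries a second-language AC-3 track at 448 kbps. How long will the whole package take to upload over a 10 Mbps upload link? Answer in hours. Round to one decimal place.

4.4 hours

Audio: 448 kbps = 0.448 Mbps.
time-lapse clip: 39.448 Mbps × 240 s = 9467.5 Mb
podcast episode with video: 5.298 Mbps × 8940 s = 47364.1 Mb
security camera export: 3.148 Mbps × 30300 s = 95384.4 Mb
short film: 8.278 Mbps × 900 s = 7450.2 Mb
Total: 159666.2 Mb = 19958.3 MB.
At 10 Mbps: 159666.2 / 10 = 15967 s ≈ 4.44 hours.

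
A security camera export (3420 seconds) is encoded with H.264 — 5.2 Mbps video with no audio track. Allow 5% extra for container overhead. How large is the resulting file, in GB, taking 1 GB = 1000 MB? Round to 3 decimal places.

2.334 GB

Total bitrate: 5.2 Mbps.
Stream data: 5.200 Mbps × 3420 s = 17784.0 Mb.
With 5% container overhead: ×1.05.
18,673 Mb ÷ 8 = 2,334 MB → 2.334 GB.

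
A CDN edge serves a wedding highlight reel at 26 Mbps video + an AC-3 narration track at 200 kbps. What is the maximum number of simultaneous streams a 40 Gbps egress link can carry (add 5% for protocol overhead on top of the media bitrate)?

Audio: 200 kbps = 0.200 Mbps.
Per-viewer media rate: 26.200 Mbps.
On the wire with 5% overhead: 27.510 Mbps.
40 Gbps = 40,000 Mbps; 40,000 / 27.510 = 1454.02 → 1454 viewers.

1454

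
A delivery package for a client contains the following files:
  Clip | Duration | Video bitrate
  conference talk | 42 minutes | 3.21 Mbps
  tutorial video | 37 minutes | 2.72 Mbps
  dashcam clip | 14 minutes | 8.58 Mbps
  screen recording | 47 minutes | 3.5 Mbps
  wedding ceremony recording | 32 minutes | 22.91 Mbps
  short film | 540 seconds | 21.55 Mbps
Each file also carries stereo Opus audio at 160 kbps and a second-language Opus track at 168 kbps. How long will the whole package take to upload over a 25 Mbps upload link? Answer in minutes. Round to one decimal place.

Audio total: 160 + 168 = 328 kbps = 0.328 Mbps.
conference talk: 3.538 Mbps × 2520 s = 8915.8 Mb
tutorial video: 3.048 Mbps × 2220 s = 6766.6 Mb
dashcam clip: 8.908 Mbps × 840 s = 7482.7 Mb
screen recording: 3.828 Mbps × 2820 s = 10795.0 Mb
wedding ceremony recording: 23.238 Mbps × 1920 s = 44617.0 Mb
short film: 21.878 Mbps × 540 s = 11814.1 Mb
Total: 90391.1 Mb = 11298.9 MB.
At 25 Mbps: 90391.1 / 25 = 3616 s ≈ 60.3 minutes.

60.3 minutes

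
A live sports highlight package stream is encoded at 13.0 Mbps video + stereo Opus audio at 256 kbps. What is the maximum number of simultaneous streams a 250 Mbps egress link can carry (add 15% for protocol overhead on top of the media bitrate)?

Audio: 256 kbps = 0.256 Mbps.
Per-viewer media rate: 13.256 Mbps.
On the wire with 15% overhead: 15.244 Mbps.
250 Mbps = 250.0 Mbps; 250.0 / 15.244 = 16.40 → 16 viewers.

16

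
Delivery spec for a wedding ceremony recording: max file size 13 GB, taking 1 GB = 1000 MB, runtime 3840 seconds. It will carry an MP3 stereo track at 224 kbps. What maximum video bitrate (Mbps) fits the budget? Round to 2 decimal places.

Budget: 13 GB = 104000.0 Mb.
Total bitrate budget: 104000.0 Mb / 3840 s = 27.083 Mbps.
Audio: 224 kbps = 0.224 Mbps.
Video: 27.083 − 0.224 = 26.859 Mbps.

26.86 Mbps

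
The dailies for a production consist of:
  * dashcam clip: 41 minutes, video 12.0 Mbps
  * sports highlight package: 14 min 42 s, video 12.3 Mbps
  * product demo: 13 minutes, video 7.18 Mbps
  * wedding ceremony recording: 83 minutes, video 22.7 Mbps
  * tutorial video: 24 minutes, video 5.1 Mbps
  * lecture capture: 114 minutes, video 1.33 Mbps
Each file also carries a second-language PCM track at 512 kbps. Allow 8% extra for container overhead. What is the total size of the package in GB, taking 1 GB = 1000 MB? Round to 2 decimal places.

24.89 GB

Audio: 512 kbps = 0.512 Mbps.
dashcam clip: 12.512 Mbps × 2460 s × 1.08 = 33241.9 Mb
sports highlight package: 12.812 Mbps × 882 s × 1.08 = 12204.2 Mb
product demo: 7.692 Mbps × 780 s × 1.08 = 6479.7 Mb
wedding ceremony recording: 23.212 Mbps × 4980 s × 1.08 = 124843.4 Mb
tutorial video: 5.612 Mbps × 1440 s × 1.08 = 8727.8 Mb
lecture capture: 1.842 Mbps × 6840 s × 1.08 = 13607.2 Mb
Total: 199104.2 Mb = 24888.0 MB.
= 24.89 GB.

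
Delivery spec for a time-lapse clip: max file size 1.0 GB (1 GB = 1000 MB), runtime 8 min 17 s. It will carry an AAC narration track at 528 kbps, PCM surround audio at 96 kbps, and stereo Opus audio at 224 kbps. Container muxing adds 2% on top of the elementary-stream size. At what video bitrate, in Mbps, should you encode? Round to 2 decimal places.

14.93 Mbps

Budget: 1.0 GB = 8000.0 Mb.
Stream payload after overhead: 8000.0 / 1.02 = 7843.1 Mb.
8 min 17 s = 497 s
Total bitrate budget: 7843.1 Mb / 497 s = 15.781 Mbps.
Audio total: 528 + 96 + 224 = 848 kbps = 0.848 Mbps.
Video: 15.781 − 0.848 = 14.933 Mbps.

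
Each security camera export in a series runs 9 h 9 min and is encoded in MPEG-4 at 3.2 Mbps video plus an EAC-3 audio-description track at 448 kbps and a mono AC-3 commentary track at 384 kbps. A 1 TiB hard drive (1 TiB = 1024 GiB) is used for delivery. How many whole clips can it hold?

66

9 h 9 min = 549 min = 32940 s
Audio total: 448 + 384 = 832 kbps = 0.832 Mbps.
Total bitrate: 4.032 Mbps.
Per item: 4.032 Mbps × 32940 s = 132,814 Mb = 16,602 MB.
Capacity: 1 TiB = 8,796,093 Mb; 66.23 items → 66 complete.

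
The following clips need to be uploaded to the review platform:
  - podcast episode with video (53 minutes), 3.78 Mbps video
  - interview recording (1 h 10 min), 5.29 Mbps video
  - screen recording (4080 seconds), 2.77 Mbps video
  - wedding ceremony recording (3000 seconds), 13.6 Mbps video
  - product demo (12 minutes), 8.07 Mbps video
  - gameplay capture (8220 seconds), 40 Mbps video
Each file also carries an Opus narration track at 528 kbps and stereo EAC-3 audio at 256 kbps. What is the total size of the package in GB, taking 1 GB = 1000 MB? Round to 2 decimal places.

Audio total: 528 + 256 = 784 kbps = 0.784 Mbps.
podcast episode with video: 4.564 Mbps × 3180 s = 14513.5 Mb
interview recording: 6.074 Mbps × 4200 s = 25510.8 Mb
screen recording: 3.554 Mbps × 4080 s = 14500.3 Mb
wedding ceremony recording: 14.384 Mbps × 3000 s = 43152.0 Mb
product demo: 8.854 Mbps × 720 s = 6374.9 Mb
gameplay capture: 40.784 Mbps × 8220 s = 335244.5 Mb
Total: 439296.0 Mb = 54912.0 MB.
= 54.91 GB.

54.91 GB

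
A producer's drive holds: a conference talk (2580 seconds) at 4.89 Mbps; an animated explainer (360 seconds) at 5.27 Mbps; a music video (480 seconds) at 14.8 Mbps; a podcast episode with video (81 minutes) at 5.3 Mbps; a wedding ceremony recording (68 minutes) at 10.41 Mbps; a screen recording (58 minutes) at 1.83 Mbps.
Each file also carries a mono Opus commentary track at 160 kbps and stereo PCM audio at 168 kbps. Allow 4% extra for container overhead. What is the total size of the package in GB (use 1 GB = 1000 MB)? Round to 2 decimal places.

13.18 GB

Audio total: 160 + 168 = 328 kbps = 0.328 Mbps.
conference talk: 5.218 Mbps × 2580 s × 1.04 = 14000.9 Mb
animated explainer: 5.598 Mbps × 360 s × 1.04 = 2095.9 Mb
music video: 15.128 Mbps × 480 s × 1.04 = 7551.9 Mb
podcast episode with video: 5.628 Mbps × 4860 s × 1.04 = 28446.2 Mb
wedding ceremony recording: 10.738 Mbps × 4080 s × 1.04 = 45563.5 Mb
screen recording: 2.158 Mbps × 3480 s × 1.04 = 7810.2 Mb
Total: 105468.6 Mb = 13183.6 MB.
= 13.18 GB.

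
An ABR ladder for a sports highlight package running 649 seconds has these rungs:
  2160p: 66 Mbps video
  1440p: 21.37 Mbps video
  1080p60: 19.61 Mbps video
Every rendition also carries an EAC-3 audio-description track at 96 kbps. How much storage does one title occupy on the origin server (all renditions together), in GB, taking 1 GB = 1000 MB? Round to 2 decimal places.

8.70 GB

Audio: 96 kbps = 0.096 Mbps.
Sum of rendition bitrates: (66+0.096) + (21.37+0.096) + (19.61+0.096) = 107.268 Mbps.
× 649 s = 69,617 Mb = 8,702 MB = 8.702 GB.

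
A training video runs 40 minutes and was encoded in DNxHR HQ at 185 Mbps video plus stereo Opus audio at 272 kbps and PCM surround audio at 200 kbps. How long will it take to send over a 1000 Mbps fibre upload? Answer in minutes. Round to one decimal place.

7.4 minutes

40 min = 2400 s
Audio total: 272 + 200 = 472 kbps = 0.472 Mbps.
Total bitrate: 185.472 Mbps.
File: 185.472 Mbps × 2400 s = 445132.8 Mb.
At 1000 Mbps: 445132.8 / 1000 = 445.1 s ≈ 7.42 minutes.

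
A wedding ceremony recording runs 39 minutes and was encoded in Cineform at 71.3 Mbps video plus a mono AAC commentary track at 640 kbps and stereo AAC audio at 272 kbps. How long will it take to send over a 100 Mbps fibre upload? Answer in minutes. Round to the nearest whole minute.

39 min = 2340 s
Audio total: 640 + 272 = 912 kbps = 0.912 Mbps.
Total bitrate: 72.212 Mbps.
File: 72.212 Mbps × 2340 s = 168976.1 Mb.
At 100 Mbps: 168976.1 / 100 = 1689.8 s ≈ 28.2 minutes.

28 minutes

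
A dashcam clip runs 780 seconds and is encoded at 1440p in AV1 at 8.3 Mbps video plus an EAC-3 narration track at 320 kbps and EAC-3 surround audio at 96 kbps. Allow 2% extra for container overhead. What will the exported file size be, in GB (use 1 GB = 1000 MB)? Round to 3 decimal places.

Audio total: 320 + 96 = 416 kbps = 0.416 Mbps.
Total bitrate: 8.3 + 0.416 = 8.716 Mbps.
Stream data: 8.716 Mbps × 780 s = 6798.5 Mb.
With 2% container overhead: ×1.02.
6,934 Mb ÷ 8 = 866.8 MB → 0.8668 GB.

0.867 GB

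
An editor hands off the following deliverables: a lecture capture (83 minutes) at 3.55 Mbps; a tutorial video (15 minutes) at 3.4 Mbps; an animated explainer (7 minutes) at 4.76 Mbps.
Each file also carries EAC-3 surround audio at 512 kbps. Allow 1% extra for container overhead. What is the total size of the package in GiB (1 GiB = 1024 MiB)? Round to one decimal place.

3.1 GiB

Audio: 512 kbps = 0.512 Mbps.
lecture capture: 4.062 Mbps × 4980 s × 1.01 = 20431.0 Mb
tutorial video: 3.912 Mbps × 900 s × 1.01 = 3556.0 Mb
animated explainer: 5.272 Mbps × 420 s × 1.01 = 2236.4 Mb
Total: 26223.4 Mb = 3277.9 MB.
= 3.053 GiB.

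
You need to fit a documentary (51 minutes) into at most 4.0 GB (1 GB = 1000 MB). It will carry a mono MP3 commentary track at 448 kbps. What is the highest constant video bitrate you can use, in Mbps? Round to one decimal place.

Budget: 4.0 GB = 32000.0 Mb.
51 min = 3060 s
Total bitrate budget: 32000.0 Mb / 3060 s = 10.458 Mbps.
Audio: 448 kbps = 0.448 Mbps.
Video: 10.458 − 0.448 = 10.010 Mbps.

10.0 Mbps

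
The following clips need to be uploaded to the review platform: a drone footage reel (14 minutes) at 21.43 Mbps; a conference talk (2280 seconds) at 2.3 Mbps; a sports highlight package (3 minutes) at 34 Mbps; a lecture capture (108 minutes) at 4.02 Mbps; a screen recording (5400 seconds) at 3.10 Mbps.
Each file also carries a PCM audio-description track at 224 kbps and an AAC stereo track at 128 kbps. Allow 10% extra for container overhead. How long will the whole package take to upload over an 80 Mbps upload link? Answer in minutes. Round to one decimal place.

17.8 minutes

Audio total: 224 + 128 = 352 kbps = 0.352 Mbps.
drone footage reel: 21.782 Mbps × 840 s × 1.10 = 20126.6 Mb
conference talk: 2.652 Mbps × 2280 s × 1.10 = 6651.2 Mb
sports highlight package: 34.352 Mbps × 180 s × 1.10 = 6801.7 Mb
lecture capture: 4.372 Mbps × 6480 s × 1.10 = 31163.6 Mb
screen recording: 3.452 Mbps × 5400 s × 1.10 = 20504.9 Mb
Total: 85248.0 Mb = 10656.0 MB.
At 80 Mbps: 85248.0 / 80 = 1066 s ≈ 17.8 minutes.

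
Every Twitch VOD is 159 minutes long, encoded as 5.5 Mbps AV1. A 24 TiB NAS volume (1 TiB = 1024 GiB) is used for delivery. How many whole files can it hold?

159 min = 9540 s
Per item: 5.500 Mbps × 9540 s = 52,470 Mb = 6,559 MB.
Capacity: 24 TiB = 211,106,233 Mb; 4023.37 items → 4023 complete.

4023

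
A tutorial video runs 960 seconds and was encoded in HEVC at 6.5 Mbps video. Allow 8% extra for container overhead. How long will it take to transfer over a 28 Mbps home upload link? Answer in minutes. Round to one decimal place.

4.0 minutes

File: 6.500 Mbps × 960 s = 6240.0 Mb.
With 8% container overhead: ×1.08. → 6739.2 Mb.
At 28 Mbps: 6739.2 / 28 = 240.7 s ≈ 4.01 minutes.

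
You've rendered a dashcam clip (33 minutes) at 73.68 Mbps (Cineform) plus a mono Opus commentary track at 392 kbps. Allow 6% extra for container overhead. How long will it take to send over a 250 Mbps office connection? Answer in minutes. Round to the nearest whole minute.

33 min = 1980 s
Audio: 392 kbps = 0.392 Mbps.
Total bitrate: 74.072 Mbps.
File: 74.072 Mbps × 1980 s = 146662.6 Mb.
With 6% container overhead: ×1.06. → 155462.3 Mb.
At 250 Mbps: 155462.3 / 250 = 621.8 s ≈ 10.4 minutes.

10 minutes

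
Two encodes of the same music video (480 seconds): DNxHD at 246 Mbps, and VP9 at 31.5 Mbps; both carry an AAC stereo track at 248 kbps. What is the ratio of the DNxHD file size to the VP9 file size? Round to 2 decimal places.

7.76

Audio: 248 kbps = 0.248 Mbps.
DNxHD: 246.248 Mbps × 480 s = 118199.0 Mb = 13.760 GiB.
VP9: 31.748 Mbps × 480 s = 15239.0 Mb = 1.774 GiB.
Ratio: 13.760 / 1.774 = 7.756.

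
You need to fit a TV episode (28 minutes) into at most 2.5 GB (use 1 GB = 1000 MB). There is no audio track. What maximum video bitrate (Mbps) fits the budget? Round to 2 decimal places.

Budget: 2.5 GB = 20000.0 Mb.
28 min = 1680 s
Total bitrate budget: 20000.0 Mb / 1680 s = 11.905 Mbps.

11.90 Mbps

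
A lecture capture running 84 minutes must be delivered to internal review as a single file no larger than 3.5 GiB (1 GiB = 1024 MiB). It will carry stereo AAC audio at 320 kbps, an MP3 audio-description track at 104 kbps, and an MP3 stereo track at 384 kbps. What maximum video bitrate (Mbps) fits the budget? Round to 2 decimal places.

Budget: 3.5 GiB = 30064.8 Mb.
84 min = 5040 s
Total bitrate budget: 30064.8 Mb / 5040 s = 5.965 Mbps.
Audio total: 320 + 104 + 384 = 808 kbps = 0.808 Mbps.
Video: 5.965 − 0.808 = 5.157 Mbps.

5.16 Mbps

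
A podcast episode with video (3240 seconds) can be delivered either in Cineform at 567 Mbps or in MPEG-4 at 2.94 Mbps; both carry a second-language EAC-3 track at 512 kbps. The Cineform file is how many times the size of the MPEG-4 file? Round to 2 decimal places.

164.40

Audio: 512 kbps = 0.512 Mbps.
Cineform: 567.512 Mbps × 3240 s = 1838738.9 Mb = 229.842 GB.
MPEG-4: 3.452 Mbps × 3240 s = 11184.5 Mb = 1.398 GB.
Ratio: 229.842 / 1.398 = 164.401.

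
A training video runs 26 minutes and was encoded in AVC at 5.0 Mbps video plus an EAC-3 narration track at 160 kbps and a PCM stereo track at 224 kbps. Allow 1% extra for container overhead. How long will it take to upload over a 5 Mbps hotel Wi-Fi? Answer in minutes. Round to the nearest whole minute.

26 min = 1560 s
Audio total: 160 + 224 = 384 kbps = 0.384 Mbps.
Total bitrate: 5.384 Mbps.
File: 5.384 Mbps × 1560 s = 8399.0 Mb.
With 1% container overhead: ×1.01. → 8483.0 Mb.
At 5 Mbps: 8483.0 / 5 = 1696.6 s ≈ 28.3 minutes.

28 minutes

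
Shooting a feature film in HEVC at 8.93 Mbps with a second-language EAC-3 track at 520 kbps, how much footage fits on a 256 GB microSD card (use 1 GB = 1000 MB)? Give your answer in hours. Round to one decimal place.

60.2 hours

Audio: 520 kbps = 0.520 Mbps.
Total bitrate: 8.93 + 0.520 = 9.450 Mbps.
Capacity: 256 GB = 2,048,000 Mb.
Recording time: 2,048,000 / 9.450 = 216,720 s ≈ 60.2 hours.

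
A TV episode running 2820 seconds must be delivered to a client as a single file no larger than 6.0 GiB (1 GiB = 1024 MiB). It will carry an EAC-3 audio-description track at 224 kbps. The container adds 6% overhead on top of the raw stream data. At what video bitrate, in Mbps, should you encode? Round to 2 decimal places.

17.02 Mbps

Budget: 6.0 GiB = 51539.6 Mb.
Stream payload after overhead: 51539.6 / 1.06 = 48622.3 Mb.
Total bitrate budget: 48622.3 Mb / 2820 s = 17.242 Mbps.
Audio: 224 kbps = 0.224 Mbps.
Video: 17.242 − 0.224 = 17.018 Mbps.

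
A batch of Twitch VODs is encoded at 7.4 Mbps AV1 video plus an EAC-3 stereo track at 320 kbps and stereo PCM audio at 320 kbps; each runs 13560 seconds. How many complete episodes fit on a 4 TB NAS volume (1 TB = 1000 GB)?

293

Audio total: 320 + 320 = 640 kbps = 0.640 Mbps.
Total bitrate: 8.040 Mbps.
Per item: 8.040 Mbps × 13560 s = 109,022 Mb = 13,628 MB.
Capacity: 4 TB = 32,000,000 Mb; 293.52 items → 293 complete.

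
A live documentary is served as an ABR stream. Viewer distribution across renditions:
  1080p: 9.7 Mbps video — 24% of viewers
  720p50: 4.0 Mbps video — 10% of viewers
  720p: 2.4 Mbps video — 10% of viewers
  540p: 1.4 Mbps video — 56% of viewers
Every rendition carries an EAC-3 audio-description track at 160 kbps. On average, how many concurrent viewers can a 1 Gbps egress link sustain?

Audio: 160 kbps = 0.160 Mbps.
Average per-viewer bitrate: 0.24×9.860 + 0.10×4.160 + 0.10×2.560 + 0.56×1.560 = 3.912 Mbps.
1 Gbps = 1,000 Mbps; 1,000 / 3.912 = 255.62 → 255.

255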